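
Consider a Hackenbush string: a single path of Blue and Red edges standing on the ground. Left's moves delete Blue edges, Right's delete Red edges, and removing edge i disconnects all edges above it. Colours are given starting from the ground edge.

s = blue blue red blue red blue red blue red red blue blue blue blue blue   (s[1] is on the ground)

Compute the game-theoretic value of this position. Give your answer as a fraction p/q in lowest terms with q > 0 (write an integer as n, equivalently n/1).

13631/8192

Build val(s[:k]) for k = 1..15, string s = blue blue red blue red blue red blue red red blue blue blue blue blue.
val(b) = { 0 | · } -> 1
val(bb) = { 0, 1 | · } -> 2
val(bbr) = { 0, 1 | 2 } -> 3/2
val(bbrb) = { 0, 1, 3/2 | 2 } -> 7/4
val(bbrbr) = { 0, 1, 3/2 | 7/4, 2 } -> 13/8
val(bbrbrb) = { 0, 1, 3/2, 13/8 | 7/4, 2 } -> 27/16
val(bbrbrbr) = { 0, 1, 3/2, 13/8 | 27/16, 7/4, 2 } -> 53/32
val(bbrbrbrb) = { 0, 1, 3/2, 13/8, 53/32 | 27/16, 7/4, 2 } -> 107/64
val(bbrbrbrbr) = { 0, 1, 3/2, 13/8, 53/32 | 107/64, 27/16, 7/4, 2 } -> 213/128
val(bbrbrbrbrr) = { 0, 1, 3/2, 13/8, 53/32 | 213/128, 107/64, 27/16, 7/4, 2 } -> 425/256
val(bbrbrbrbrrb) = { 0, 1, 3/2, 13/8, 53/32, 425/256 | 213/128, 107/64, 27/16, 7/4, 2 } -> 851/512
val(bbrbrbrbrrbb) = { 0, 1, 3/2, 13/8, 53/32, 425/256, 851/512 | 213/128, 107/64, 27/16, 7/4, 2 } -> 1703/1024
val(bbrbrbrbrrbbb) = { 0, 1, 3/2, 13/8, 53/32, 425/256, 851/512, 1703/1024 | 213/128, 107/64, 27/16, 7/4, 2 } -> 3407/2048
val(bbrbrbrbrrbbbb) = { 0, 1, 3/2, 13/8, 53/32, 425/256, 851/512, 1703/1024, 3407/2048 | 213/128, 107/64, 27/16, 7/4, 2 } -> 6815/4096
val(bbrbrbrbrrbbbbb) = { 0, 1, 3/2, 13/8, 53/32, 425/256, 851/512, 1703/1024, 3407/2048, 6815/4096 | 213/128, 107/64, 27/16, 7/4, 2 } -> 13631/8192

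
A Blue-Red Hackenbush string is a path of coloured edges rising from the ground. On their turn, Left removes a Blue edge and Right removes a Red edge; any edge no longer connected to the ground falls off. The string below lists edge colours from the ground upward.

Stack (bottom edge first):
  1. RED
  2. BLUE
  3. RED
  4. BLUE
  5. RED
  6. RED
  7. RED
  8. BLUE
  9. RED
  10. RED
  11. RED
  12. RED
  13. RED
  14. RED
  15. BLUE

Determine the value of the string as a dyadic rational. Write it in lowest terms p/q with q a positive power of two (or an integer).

val_1 [R]  L=[none]  R=[0]  = -1
val_2 [RB]  L=[-1]  R=[0]  = -1/2
val_3 [RBR]  L=[-1]  R=[-1/2, 0]  = -3/4
val_4 [RBRB]  L=[-1, -3/4]  R=[-1/2, 0]  = -5/8
val_5 [RBRBR]  L=[-1, -3/4]  R=[-5/8, -1/2, 0]  = -11/16
val_6 [RBRBRR]  L=[-1, -3/4]  R=[-11/16, -5/8, -1/2, 0]  = -23/32
val_7 [RBRBRRR]  L=[-1, -3/4]  R=[-23/32, -11/16, -5/8, -1/2, 0]  = -47/64
val_8 [RBRBRRRB]  L=[-1, -3/4, -47/64]  R=[-23/32, -11/16, -5/8, -1/2, 0]  = -93/128
val_9 [RBRBRRRBR]  L=[-1, -3/4, -47/64]  R=[-93/128, -23/32, -11/16, -5/8, -1/2, 0]  = -187/256
val_10 [RBRBRRRBRR]  L=[-1, -3/4, -47/64]  R=[-187/256, -93/128, -23/32, -11/16, -5/8, -1/2, 0]  = -375/512
val_11 [RBRBRRRBRRR]  L=[-1, -3/4, -47/64]  R=[-375/512, -187/256, -93/128, -23/32, -11/16, -5/8, -1/2, 0]  = -751/1024
val_12 [RBRBRRRBRRRR]  L=[-1, -3/4, -47/64]  R=[-751/1024, -375/512, -187/256, -93/128, -23/32, -11/16, -5/8, -1/2, 0]  = -1503/2048
val_13 [RBRBRRRBRRRRR]  L=[-1, -3/4, -47/64]  R=[-1503/2048, -751/1024, -375/512, -187/256, -93/128, -23/32, -11/16, -5/8, -1/2, 0]  = -3007/4096
val_14 [RBRBRRRBRRRRRR]  L=[-1, -3/4, -47/64]  R=[-3007/4096, -1503/2048, -751/1024, -375/512, -187/256, -93/128, -23/32, -11/16, -5/8, -1/2, 0]  = -6015/8192
val_15 [RBRBRRRBRRRRRRB]  L=[-1, -3/4, -47/64, -6015/8192]  R=[-3007/4096, -1503/2048, -751/1024, -375/512, -187/256, -93/128, -23/32, -11/16, -5/8, -1/2, 0]  = -12029/16384

-12029/16384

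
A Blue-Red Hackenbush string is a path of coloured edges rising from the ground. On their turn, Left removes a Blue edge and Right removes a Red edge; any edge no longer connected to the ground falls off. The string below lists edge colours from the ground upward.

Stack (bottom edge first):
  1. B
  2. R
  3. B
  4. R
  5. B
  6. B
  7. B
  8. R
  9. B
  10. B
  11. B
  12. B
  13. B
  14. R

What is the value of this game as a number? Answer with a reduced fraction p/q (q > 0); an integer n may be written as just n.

g_1 [B]  L=[0]  R=[]  so 1
g_2 [BR]  L=[0]  R=[1]  so 1/2
g_3 [BRB]  L=[0, 1/2]  R=[1]  so 3/4
g_4 [BRBR]  L=[0, 1/2]  R=[3/4, 1]  so 5/8
g_5 [BRBRB]  L=[0, 1/2, 5/8]  R=[3/4, 1]  so 11/16
g_6 [BRBRBB]  L=[0, 1/2, 5/8, 11/16]  R=[3/4, 1]  so 23/32
g_7 [BRBRBBB]  L=[0, 1/2, 5/8, 11/16, 23/32]  R=[3/4, 1]  so 47/64
g_8 [BRBRBBBR]  L=[0, 1/2, 5/8, 11/16, 23/32]  R=[47/64, 3/4, 1]  so 93/128
g_9 [BRBRBBBRB]  L=[0, 1/2, 5/8, 11/16, 23/32, 93/128]  R=[47/64, 3/4, 1]  so 187/256
g_10 [BRBRBBBRBB]  L=[0, 1/2, 5/8, 11/16, 23/32, 93/128, 187/256]  R=[47/64, 3/4, 1]  so 375/512
g_11 [BRBRBBBRBBB]  L=[0, 1/2, 5/8, 11/16, 23/32, 93/128, 187/256, 375/512]  R=[47/64, 3/4, 1]  so 751/1024
g_12 [BRBRBBBRBBBB]  L=[0, 1/2, 5/8, 11/16, 23/32, 93/128, 187/256, 375/512, 751/1024]  R=[47/64, 3/4, 1]  so 1503/2048
g_13 [BRBRBBBRBBBBB]  L=[0, 1/2, 5/8, 11/16, 23/32, 93/128, 187/256, 375/512, 751/1024, 1503/2048]  R=[47/64, 3/4, 1]  so 3007/4096
g_14 [BRBRBBBRBBBBBR]  L=[0, 1/2, 5/8, 11/16, 23/32, 93/128, 187/256, 375/512, 751/1024, 1503/2048]  R=[3007/4096, 47/64, 3/4, 1]  so 6013/8192

6013/8192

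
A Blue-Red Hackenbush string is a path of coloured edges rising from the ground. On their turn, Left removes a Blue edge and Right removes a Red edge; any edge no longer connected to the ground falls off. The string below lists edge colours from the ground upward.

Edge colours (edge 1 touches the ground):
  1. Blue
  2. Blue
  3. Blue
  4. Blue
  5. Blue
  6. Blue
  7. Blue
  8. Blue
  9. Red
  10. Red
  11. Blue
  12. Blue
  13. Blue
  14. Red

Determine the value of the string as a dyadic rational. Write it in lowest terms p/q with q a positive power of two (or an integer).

Recurse on prefixes of the 14-edge string Blue Blue Blue Blue Blue Blue Blue Blue Red Red Blue Blue Blue Red:
B: Left { 0 }, Right { none } — simplest 1
BB: Left { 0 1 }, Right { none } — simplest 2
BBB: Left { 0 1 2 }, Right { none } — simplest 3
BBBB: Left { 0 1 2 3 }, Right { none } — simplest 4
BBBBB: Left { 0 1 2 3 4 }, Right { none } — simplest 5
BBBBBB: Left { 0 1 2 3 4 5 }, Right { none } — simplest 6
BBBBBBB: Left { 0 1 2 3 4 5 6 }, Right { none } — simplest 7
BBBBBBBB: Left { 0 1 2 3 4 5 6 7 }, Right { none } — simplest 8
BBBBBBBBR: Left { 0 1 2 3 4 5 6 7 }, Right { 8 } — simplest 15/2
BBBBBBBBRR: Left { 0 1 2 3 4 5 6 7 }, Right { 15/2 8 } — simplest 29/4
BBBBBBBBRRB: Left { 0 1 2 3 4 5 6 7 29/4 }, Right { 15/2 8 } — simplest 59/8
BBBBBBBBRRBB: Left { 0 1 2 3 4 5 6 7 29/4 59/8 }, Right { 15/2 8 } — simplest 119/16
BBBBBBBBRRBBB: Left { 0 1 2 3 4 5 6 7 29/4 59/8 119/16 }, Right { 15/2 8 } — simplest 239/32
BBBBBBBBRRBBBR: Left { 0 1 2 3 4 5 6 7 29/4 59/8 119/16 }, Right { 239/32 15/2 8 } — simplest 477/64

477/64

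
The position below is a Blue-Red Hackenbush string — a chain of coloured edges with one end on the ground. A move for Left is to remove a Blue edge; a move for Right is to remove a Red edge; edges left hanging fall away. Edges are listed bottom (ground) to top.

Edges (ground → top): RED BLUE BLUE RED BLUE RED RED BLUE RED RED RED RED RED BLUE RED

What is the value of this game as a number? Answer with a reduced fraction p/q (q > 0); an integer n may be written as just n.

Prefix values for RED BLUE BLUE RED BLUE RED RED BLUE RED RED RED RED RED BLUE RED via {L|R} + simplicity:
value(R) = { (no moves) | 0 } — -1
value(RB) = { -1 | 0 } — -1/2
value(RBB) = { -1 -1/2 | 0 } — -1/4
value(RBBR) = { -1 -1/2 | -1/4 0 } — -3/8
value(RBBRB) = { -1 -1/2 -3/8 | -1/4 0 } — -5/16
value(RBBRBR) = { -1 -1/2 -3/8 | -5/16 -1/4 0 } — -11/32
value(RBBRBRR) = { -1 -1/2 -3/8 | -11/32 -5/16 -1/4 0 } — -23/64
value(RBBRBRRB) = { -1 -1/2 -3/8 -23/64 | -11/32 -5/16 -1/4 0 } — -45/128
value(RBBRBRRBR) = { -1 -1/2 -3/8 -23/64 | -45/128 -11/32 -5/16 -1/4 0 } — -91/256
value(RBBRBRRBRR) = { -1 -1/2 -3/8 -23/64 | -91/256 -45/128 -11/32 -5/16 -1/4 0 } — -183/512
value(RBBRBRRBRRR) = { -1 -1/2 -3/8 -23/64 | -183/512 -91/256 -45/128 -11/32 -5/16 -1/4 0 } — -367/1024
value(RBBRBRRBRRRR) = { -1 -1/2 -3/8 -23/64 | -367/1024 -183/512 -91/256 -45/128 -11/32 -5/16 -1/4 0 } — -735/2048
value(RBBRBRRBRRRRR) = { -1 -1/2 -3/8 -23/64 | -735/2048 -367/1024 -183/512 -91/256 -45/128 -11/32 -5/16 -1/4 0 } — -1471/4096
value(RBBRBRRBRRRRRB) = { -1 -1/2 -3/8 -23/64 -1471/4096 | -735/2048 -367/1024 -183/512 -91/256 -45/128 -11/32 -5/16 -1/4 0 } — -2941/8192
value(RBBRBRRBRRRRRBR) = { -1 -1/2 -3/8 -23/64 -1471/4096 | -2941/8192 -735/2048 -367/1024 -183/512 -91/256 -45/128 -11/32 -5/16 -1/4 0 } — -5883/16384

-5883/16384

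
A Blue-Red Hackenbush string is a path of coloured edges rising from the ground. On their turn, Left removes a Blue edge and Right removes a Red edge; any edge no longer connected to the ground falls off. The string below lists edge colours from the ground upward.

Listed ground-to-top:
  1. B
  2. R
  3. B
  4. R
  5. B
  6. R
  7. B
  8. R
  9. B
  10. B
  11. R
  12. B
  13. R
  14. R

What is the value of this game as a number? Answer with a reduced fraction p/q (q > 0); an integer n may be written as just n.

5481/8192

Prefix values for B R B R B R B R B B R B R R via {L|R} + simplicity:
B: Left { 0 }, Right { · } => simplest 1
BR: Left { 0 }, Right { 1 } => simplest 1/2
BRB: Left { 0,1/2 }, Right { 1 } => simplest 3/4
BRBR: Left { 0,1/2 }, Right { 3/4,1 } => simplest 5/8
BRBRB: Left { 0,1/2,5/8 }, Right { 3/4,1 } => simplest 11/16
BRBRBR: Left { 0,1/2,5/8 }, Right { 11/16,3/4,1 } => simplest 21/32
BRBRBRB: Left { 0,1/2,5/8,21/32 }, Right { 11/16,3/4,1 } => simplest 43/64
BRBRBRBR: Left { 0,1/2,5/8,21/32 }, Right { 43/64,11/16,3/4,1 } => simplest 85/128
BRBRBRBRB: Left { 0,1/2,5/8,21/32,85/128 }, Right { 43/64,11/16,3/4,1 } => simplest 171/256
BRBRBRBRBB: Left { 0,1/2,5/8,21/32,85/128,171/256 }, Right { 43/64,11/16,3/4,1 } => simplest 343/512
BRBRBRBRBBR: Left { 0,1/2,5/8,21/32,85/128,171/256 }, Right { 343/512,43/64,11/16,3/4,1 } => simplest 685/1024
BRBRBRBRBBRB: Left { 0,1/2,5/8,21/32,85/128,171/256,685/1024 }, Right { 343/512,43/64,11/16,3/4,1 } => simplest 1371/2048
BRBRBRBRBBRBR: Left { 0,1/2,5/8,21/32,85/128,171/256,685/1024 }, Right { 1371/2048,343/512,43/64,11/16,3/4,1 } => simplest 2741/4096
BRBRBRBRBBRBRR: Left { 0,1/2,5/8,21/32,85/128,171/256,685/1024 }, Right { 2741/4096,1371/2048,343/512,43/64,11/16,3/4,1 } => simplest 5481/8192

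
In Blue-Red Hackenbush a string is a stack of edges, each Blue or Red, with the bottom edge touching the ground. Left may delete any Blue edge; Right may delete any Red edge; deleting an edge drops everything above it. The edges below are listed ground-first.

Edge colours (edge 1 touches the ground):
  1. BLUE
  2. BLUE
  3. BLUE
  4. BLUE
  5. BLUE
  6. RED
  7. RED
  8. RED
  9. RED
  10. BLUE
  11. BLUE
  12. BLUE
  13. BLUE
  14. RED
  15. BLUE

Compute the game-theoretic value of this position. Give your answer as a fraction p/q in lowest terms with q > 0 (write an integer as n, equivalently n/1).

4219/1024

Recurse on prefixes of the 15-edge string BLUE BLUE BLUE BLUE BLUE RED RED RED RED BLUE BLUE BLUE BLUE RED BLUE:
edge 1 of 15 (BLUE): { 0 | — } so 1
edge 2 of 15 (BLUE): { 0; 1 | — } so 2
edge 3 of 15 (BLUE): { 0; 1; 2 | — } so 3
edge 4 of 15 (BLUE): { 0; 1; 2; 3 | — } so 4
edge 5 of 15 (BLUE): { 0; 1; 2; 3; 4 | — } so 5
edge 6 of 15 (RED): { 0; 1; 2; 3; 4 | 5 } so 9/2
edge 7 of 15 (RED): { 0; 1; 2; 3; 4 | 9/2; 5 } so 17/4
edge 8 of 15 (RED): { 0; 1; 2; 3; 4 | 17/4; 9/2; 5 } so 33/8
edge 9 of 15 (RED): { 0; 1; 2; 3; 4 | 33/8; 17/4; 9/2; 5 } so 65/16
edge 10 of 15 (BLUE): { 0; 1; 2; 3; 4; 65/16 | 33/8; 17/4; 9/2; 5 } so 131/32
edge 11 of 15 (BLUE): { 0; 1; 2; 3; 4; 65/16; 131/32 | 33/8; 17/4; 9/2; 5 } so 263/64
edge 12 of 15 (BLUE): { 0; 1; 2; 3; 4; 65/16; 131/32; 263/64 | 33/8; 17/4; 9/2; 5 } so 527/128
edge 13 of 15 (BLUE): { 0; 1; 2; 3; 4; 65/16; 131/32; 263/64; 527/128 | 33/8; 17/4; 9/2; 5 } so 1055/256
edge 14 of 15 (RED): { 0; 1; 2; 3; 4; 65/16; 131/32; 263/64; 527/128 | 1055/256; 33/8; 17/4; 9/2; 5 } so 2109/512
edge 15 of 15 (BLUE): { 0; 1; 2; 3; 4; 65/16; 131/32; 263/64; 527/128; 2109/512 | 1055/256; 33/8; 17/4; 9/2; 5 } so 4219/1024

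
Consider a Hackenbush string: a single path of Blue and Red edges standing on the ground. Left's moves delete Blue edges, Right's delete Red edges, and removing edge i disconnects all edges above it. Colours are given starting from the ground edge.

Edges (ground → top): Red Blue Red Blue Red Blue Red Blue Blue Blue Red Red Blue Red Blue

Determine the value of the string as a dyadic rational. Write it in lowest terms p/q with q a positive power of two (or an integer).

R: Left {  }, Right { 0 } gives simplest -1
RB: Left { -1 }, Right { 0 } gives simplest -1/2
RBR: Left { -1 }, Right { -1/2 0 } gives simplest -3/4
RBRB: Left { -1 -3/4 }, Right { -1/2 0 } gives simplest -5/8
RBRBR: Left { -1 -3/4 }, Right { -5/8 -1/2 0 } gives simplest -11/16
RBRBRB: Left { -1 -3/4 -11/16 }, Right { -5/8 -1/2 0 } gives simplest -21/32
RBRBRBR: Left { -1 -3/4 -11/16 }, Right { -21/32 -5/8 -1/2 0 } gives simplest -43/64
RBRBRBRB: Left { -1 -3/4 -11/16 -43/64 }, Right { -21/32 -5/8 -1/2 0 } gives simplest -85/128
RBRBRBRBB: Left { -1 -3/4 -11/16 -43/64 -85/128 }, Right { -21/32 -5/8 -1/2 0 } gives simplest -169/256
RBRBRBRBBB: Left { -1 -3/4 -11/16 -43/64 -85/128 -169/256 }, Right { -21/32 -5/8 -1/2 0 } gives simplest -337/512
RBRBRBRBBBR: Left { -1 -3/4 -11/16 -43/64 -85/128 -169/256 }, Right { -337/512 -21/32 -5/8 -1/2 0 } gives simplest -675/1024
RBRBRBRBBBRR: Left { -1 -3/4 -11/16 -43/64 -85/128 -169/256 }, Right { -675/1024 -337/512 -21/32 -5/8 -1/2 0 } gives simplest -1351/2048
RBRBRBRBBBRRB: Left { -1 -3/4 -11/16 -43/64 -85/128 -169/256 -1351/2048 }, Right { -675/1024 -337/512 -21/32 -5/8 -1/2 0 } gives simplest -2701/4096
RBRBRBRBBBRRBR: Left { -1 -3/4 -11/16 -43/64 -85/128 -169/256 -1351/2048 }, Right { -2701/4096 -675/1024 -337/512 -21/32 -5/8 -1/2 0 } gives simplest -5403/8192
RBRBRBRBBBRRBRB: Left { -1 -3/4 -11/16 -43/64 -85/128 -169/256 -1351/2048 -5403/8192 }, Right { -2701/4096 -675/1024 -337/512 -21/32 -5/8 -1/2 0 } gives simplest -10805/16384

-10805/16384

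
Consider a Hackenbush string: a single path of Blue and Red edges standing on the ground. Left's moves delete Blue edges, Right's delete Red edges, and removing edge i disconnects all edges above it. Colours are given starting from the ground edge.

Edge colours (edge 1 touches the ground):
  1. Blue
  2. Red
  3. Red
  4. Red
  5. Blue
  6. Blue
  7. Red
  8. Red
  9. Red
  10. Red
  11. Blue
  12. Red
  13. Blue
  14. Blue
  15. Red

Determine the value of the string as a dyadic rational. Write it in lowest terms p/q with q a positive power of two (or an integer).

B: Left { 0 }, Right { (no moves) } — simplest 1
BR: Left { 0 }, Right { 1 } — simplest 1/2
BRR: Left { 0 }, Right { 1/2,1 } — simplest 1/4
BRRR: Left { 0 }, Right { 1/4,1/2,1 } — simplest 1/8
BRRRB: Left { 0,1/8 }, Right { 1/4,1/2,1 } — simplest 3/16
BRRRBB: Left { 0,1/8,3/16 }, Right { 1/4,1/2,1 } — simplest 7/32
BRRRBBR: Left { 0,1/8,3/16 }, Right { 7/32,1/4,1/2,1 } — simplest 13/64
BRRRBBRR: Left { 0,1/8,3/16 }, Right { 13/64,7/32,1/4,1/2,1 } — simplest 25/128
BRRRBBRRR: Left { 0,1/8,3/16 }, Right { 25/128,13/64,7/32,1/4,1/2,1 } — simplest 49/256
BRRRBBRRRR: Left { 0,1/8,3/16 }, Right { 49/256,25/128,13/64,7/32,1/4,1/2,1 } — simplest 97/512
BRRRBBRRRRB: Left { 0,1/8,3/16,97/512 }, Right { 49/256,25/128,13/64,7/32,1/4,1/2,1 } — simplest 195/1024
BRRRBBRRRRBR: Left { 0,1/8,3/16,97/512 }, Right { 195/1024,49/256,25/128,13/64,7/32,1/4,1/2,1 } — simplest 389/2048
BRRRBBRRRRBRB: Left { 0,1/8,3/16,97/512,389/2048 }, Right { 195/1024,49/256,25/128,13/64,7/32,1/4,1/2,1 } — simplest 779/4096
BRRRBBRRRRBRBB: Left { 0,1/8,3/16,97/512,389/2048,779/4096 }, Right { 195/1024,49/256,25/128,13/64,7/32,1/4,1/2,1 } — simplest 1559/8192
BRRRBBRRRRBRBBR: Left { 0,1/8,3/16,97/512,389/2048,779/4096 }, Right { 1559/8192,195/1024,49/256,25/128,13/64,7/32,1/4,1/2,1 } — simplest 3117/16384

3117/16384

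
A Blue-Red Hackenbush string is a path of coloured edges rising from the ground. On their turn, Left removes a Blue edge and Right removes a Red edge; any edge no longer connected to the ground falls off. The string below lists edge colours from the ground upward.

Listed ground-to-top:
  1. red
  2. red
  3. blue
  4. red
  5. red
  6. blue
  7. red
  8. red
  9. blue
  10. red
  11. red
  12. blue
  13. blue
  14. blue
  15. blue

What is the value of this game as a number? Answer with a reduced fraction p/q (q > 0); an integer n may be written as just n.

r: Left { (no moves) }, Right { 0 } → simplest -1
rr: Left { (no moves) }, Right { -1; 0 } → simplest -2
rrb: Left { -2 }, Right { -1; 0 } → simplest -3/2
rrbr: Left { -2 }, Right { -3/2; -1; 0 } → simplest -7/4
rrbrr: Left { -2 }, Right { -7/4; -3/2; -1; 0 } → simplest -15/8
rrbrrb: Left { -2; -15/8 }, Right { -7/4; -3/2; -1; 0 } → simplest -29/16
rrbrrbr: Left { -2; -15/8 }, Right { -29/16; -7/4; -3/2; -1; 0 } → simplest -59/32
rrbrrbrr: Left { -2; -15/8 }, Right { -59/32; -29/16; -7/4; -3/2; -1; 0 } → simplest -119/64
rrbrrbrrb: Left { -2; -15/8; -119/64 }, Right { -59/32; -29/16; -7/4; -3/2; -1; 0 } → simplest -237/128
rrbrrbrrbr: Left { -2; -15/8; -119/64 }, Right { -237/128; -59/32; -29/16; -7/4; -3/2; -1; 0 } → simplest -475/256
rrbrrbrrbrr: Left { -2; -15/8; -119/64 }, Right { -475/256; -237/128; -59/32; -29/16; -7/4; -3/2; -1; 0 } → simplest -951/512
rrbrrbrrbrrb: Left { -2; -15/8; -119/64; -951/512 }, Right { -475/256; -237/128; -59/32; -29/16; -7/4; -3/2; -1; 0 } → simplest -1901/1024
rrbrrbrrbrrbb: Left { -2; -15/8; -119/64; -951/512; -1901/1024 }, Right { -475/256; -237/128; -59/32; -29/16; -7/4; -3/2; -1; 0 } → simplest -3801/2048
rrbrrbrrbrrbbb: Left { -2; -15/8; -119/64; -951/512; -1901/1024; -3801/2048 }, Right { -475/256; -237/128; -59/32; -29/16; -7/4; -3/2; -1; 0 } → simplest -7601/4096
rrbrrbrrbrrbbbb: Left { -2; -15/8; -119/64; -951/512; -1901/1024; -3801/2048; -7601/4096 }, Right { -475/256; -237/128; -59/32; -29/16; -7/4; -3/2; -1; 0 } → simplest -15201/8192

-15201/8192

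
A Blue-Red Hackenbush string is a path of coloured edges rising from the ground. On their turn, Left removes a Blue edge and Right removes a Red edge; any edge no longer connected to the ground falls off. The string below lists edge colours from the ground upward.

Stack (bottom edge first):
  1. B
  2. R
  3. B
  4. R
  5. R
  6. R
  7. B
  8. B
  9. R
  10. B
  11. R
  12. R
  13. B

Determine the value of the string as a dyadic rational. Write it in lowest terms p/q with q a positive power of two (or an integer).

2259/4096

Recurse on prefixes of the 13-edge string B R B R R R B B R B R R B:
B: Left { 0 }, Right { · } ⇒ simplest 1
BR: Left { 0 }, Right { 1 } ⇒ simplest 1/2
BRB: Left { 0,1/2 }, Right { 1 } ⇒ simplest 3/4
BRBR: Left { 0,1/2 }, Right { 3/4,1 } ⇒ simplest 5/8
BRBRR: Left { 0,1/2 }, Right { 5/8,3/4,1 } ⇒ simplest 9/16
BRBRRR: Left { 0,1/2 }, Right { 9/16,5/8,3/4,1 } ⇒ simplest 17/32
BRBRRRB: Left { 0,1/2,17/32 }, Right { 9/16,5/8,3/4,1 } ⇒ simplest 35/64
BRBRRRBB: Left { 0,1/2,17/32,35/64 }, Right { 9/16,5/8,3/4,1 } ⇒ simplest 71/128
BRBRRRBBR: Left { 0,1/2,17/32,35/64 }, Right { 71/128,9/16,5/8,3/4,1 } ⇒ simplest 141/256
BRBRRRBBRB: Left { 0,1/2,17/32,35/64,141/256 }, Right { 71/128,9/16,5/8,3/4,1 } ⇒ simplest 283/512
BRBRRRBBRBR: Left { 0,1/2,17/32,35/64,141/256 }, Right { 283/512,71/128,9/16,5/8,3/4,1 } ⇒ simplest 565/1024
BRBRRRBBRBRR: Left { 0,1/2,17/32,35/64,141/256 }, Right { 565/1024,283/512,71/128,9/16,5/8,3/4,1 } ⇒ simplest 1129/2048
BRBRRRBBRBRRB: Left { 0,1/2,17/32,35/64,141/256,1129/2048 }, Right { 565/1024,283/512,71/128,9/16,5/8,3/4,1 } ⇒ simplest 2259/4096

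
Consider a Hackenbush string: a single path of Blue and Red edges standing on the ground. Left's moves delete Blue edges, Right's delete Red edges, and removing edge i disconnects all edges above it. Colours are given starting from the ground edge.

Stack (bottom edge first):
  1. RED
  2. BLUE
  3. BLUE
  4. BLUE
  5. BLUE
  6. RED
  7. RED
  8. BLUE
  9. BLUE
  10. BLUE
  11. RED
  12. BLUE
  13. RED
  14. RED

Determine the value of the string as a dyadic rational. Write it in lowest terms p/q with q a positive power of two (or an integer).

-791/8192

edge 1 of 14 (RED): { — | 0 } so -1
edge 2 of 14 (BLUE): { -1 | 0 } so -1/2
edge 3 of 14 (BLUE): { -1 -1/2 | 0 } so -1/4
edge 4 of 14 (BLUE): { -1 -1/2 -1/4 | 0 } so -1/8
edge 5 of 14 (BLUE): { -1 -1/2 -1/4 -1/8 | 0 } so -1/16
edge 6 of 14 (RED): { -1 -1/2 -1/4 -1/8 | -1/16 0 } so -3/32
edge 7 of 14 (RED): { -1 -1/2 -1/4 -1/8 | -3/32 -1/16 0 } so -7/64
edge 8 of 14 (BLUE): { -1 -1/2 -1/4 -1/8 -7/64 | -3/32 -1/16 0 } so -13/128
edge 9 of 14 (BLUE): { -1 -1/2 -1/4 -1/8 -7/64 -13/128 | -3/32 -1/16 0 } so -25/256
edge 10 of 14 (BLUE): { -1 -1/2 -1/4 -1/8 -7/64 -13/128 -25/256 | -3/32 -1/16 0 } so -49/512
edge 11 of 14 (RED): { -1 -1/2 -1/4 -1/8 -7/64 -13/128 -25/256 | -49/512 -3/32 -1/16 0 } so -99/1024
edge 12 of 14 (BLUE): { -1 -1/2 -1/4 -1/8 -7/64 -13/128 -25/256 -99/1024 | -49/512 -3/32 -1/16 0 } so -197/2048
edge 13 of 14 (RED): { -1 -1/2 -1/4 -1/8 -7/64 -13/128 -25/256 -99/1024 | -197/2048 -49/512 -3/32 -1/16 0 } so -395/4096
edge 14 of 14 (RED): { -1 -1/2 -1/4 -1/8 -7/64 -13/128 -25/256 -99/1024 | -395/4096 -197/2048 -49/512 -3/32 -1/16 0 } so -791/8192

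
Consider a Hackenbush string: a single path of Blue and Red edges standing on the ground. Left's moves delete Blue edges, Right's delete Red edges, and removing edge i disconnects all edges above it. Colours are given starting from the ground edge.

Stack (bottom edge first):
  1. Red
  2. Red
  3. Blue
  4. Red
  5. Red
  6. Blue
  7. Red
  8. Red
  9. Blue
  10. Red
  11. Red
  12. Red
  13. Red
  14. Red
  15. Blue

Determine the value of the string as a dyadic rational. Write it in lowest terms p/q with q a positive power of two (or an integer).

g(R) = { · | 0 } so -1
g(RR) = { · | -1, 0 } so -2
g(RRB) = { -2 | -1, 0 } so -3/2
g(RRBR) = { -2 | -3/2, -1, 0 } so -7/4
g(RRBRR) = { -2 | -7/4, -3/2, -1, 0 } so -15/8
g(RRBRRB) = { -2, -15/8 | -7/4, -3/2, -1, 0 } so -29/16
g(RRBRRBR) = { -2, -15/8 | -29/16, -7/4, -3/2, -1, 0 } so -59/32
g(RRBRRBRR) = { -2, -15/8 | -59/32, -29/16, -7/4, -3/2, -1, 0 } so -119/64
g(RRBRRBRRB) = { -2, -15/8, -119/64 | -59/32, -29/16, -7/4, -3/2, -1, 0 } so -237/128
g(RRBRRBRRBR) = { -2, -15/8, -119/64 | -237/128, -59/32, -29/16, -7/4, -3/2, -1, 0 } so -475/256
g(RRBRRBRRBRR) = { -2, -15/8, -119/64 | -475/256, -237/128, -59/32, -29/16, -7/4, -3/2, -1, 0 } so -951/512
g(RRBRRBRRBRRR) = { -2, -15/8, -119/64 | -951/512, -475/256, -237/128, -59/32, -29/16, -7/4, -3/2, -1, 0 } so -1903/1024
g(RRBRRBRRBRRRR) = { -2, -15/8, -119/64 | -1903/1024, -951/512, -475/256, -237/128, -59/32, -29/16, -7/4, -3/2, -1, 0 } so -3807/2048
g(RRBRRBRRBRRRRR) = { -2, -15/8, -119/64 | -3807/2048, -1903/1024, -951/512, -475/256, -237/128, -59/32, -29/16, -7/4, -3/2, -1, 0 } so -7615/4096
g(RRBRRBRRBRRRRRB) = { -2, -15/8, -119/64, -7615/4096 | -3807/2048, -1903/1024, -951/512, -475/256, -237/128, -59/32, -29/16, -7/4, -3/2, -1, 0 } so -15229/8192

-15229/8192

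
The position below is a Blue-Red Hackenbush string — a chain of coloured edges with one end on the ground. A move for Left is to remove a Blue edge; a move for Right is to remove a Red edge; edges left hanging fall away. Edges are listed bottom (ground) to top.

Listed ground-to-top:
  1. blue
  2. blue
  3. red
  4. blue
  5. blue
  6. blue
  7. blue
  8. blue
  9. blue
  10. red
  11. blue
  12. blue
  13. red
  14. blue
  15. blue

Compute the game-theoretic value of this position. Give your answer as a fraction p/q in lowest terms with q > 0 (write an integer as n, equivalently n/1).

Build g(s[:k]) for k = 1..15, string s = blue blue red blue blue blue blue blue blue red blue blue red blue blue.
1 of 15 · b · max L 0 · min R +∞ => 1
2 of 15 · bb · max L 1 · min R +∞ => 2
3 of 15 · bbr · max L 1 · min R 2 => 3/2
4 of 15 · bbrb · max L 3/2 · min R 2 => 7/4
5 of 15 · bbrbb · max L 7/4 · min R 2 => 15/8
6 of 15 · bbrbbb · max L 15/8 · min R 2 => 31/16
7 of 15 · bbrbbbb · max L 31/16 · min R 2 => 63/32
8 of 15 · bbrbbbbb · max L 63/32 · min R 2 => 127/64
9 of 15 · bbrbbbbbb · max L 127/64 · min R 2 => 255/128
10 of 15 · bbrbbbbbbr · max L 127/64 · min R 255/128 => 509/256
11 of 15 · bbrbbbbbbrb · max L 509/256 · min R 255/128 => 1019/512
12 of 15 · bbrbbbbbbrbb · max L 1019/512 · min R 255/128 => 2039/1024
13 of 15 · bbrbbbbbbrbbr · max L 1019/512 · min R 2039/1024 => 4077/2048
14 of 15 · bbrbbbbbbrbbrb · max L 4077/2048 · min R 2039/1024 => 8155/4096
15 of 15 · bbrbbbbbbrbbrbb · max L 8155/4096 · min R 2039/1024 => 16311/8192

16311/8192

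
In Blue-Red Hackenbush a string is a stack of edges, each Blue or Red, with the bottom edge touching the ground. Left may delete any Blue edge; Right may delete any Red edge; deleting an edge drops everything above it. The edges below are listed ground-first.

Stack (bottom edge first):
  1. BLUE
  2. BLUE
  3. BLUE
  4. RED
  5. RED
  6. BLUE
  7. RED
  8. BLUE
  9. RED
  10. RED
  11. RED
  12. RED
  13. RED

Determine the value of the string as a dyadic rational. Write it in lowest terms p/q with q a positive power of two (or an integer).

2369/1024

Build G(s[:k]) for k = 1..13, string s = BLUE BLUE BLUE RED RED BLUE RED BLUE RED RED RED RED RED.
1 of 13 · B · max L 0 · min R +∞ = 1
2 of 13 · BB · max L 1 · min R +∞ = 2
3 of 13 · BBB · max L 2 · min R +∞ = 3
4 of 13 · BBBR · max L 2 · min R 3 = 5/2
5 of 13 · BBBRR · max L 2 · min R 5/2 = 9/4
6 of 13 · BBBRRB · max L 9/4 · min R 5/2 = 19/8
7 of 13 · BBBRRBR · max L 9/4 · min R 19/8 = 37/16
8 of 13 · BBBRRBRB · max L 37/16 · min R 19/8 = 75/32
9 of 13 · BBBRRBRBR · max L 37/16 · min R 75/32 = 149/64
10 of 13 · BBBRRBRBRR · max L 37/16 · min R 149/64 = 297/128
11 of 13 · BBBRRBRBRRR · max L 37/16 · min R 297/128 = 593/256
12 of 13 · BBBRRBRBRRRR · max L 37/16 · min R 593/256 = 1185/512
13 of 13 · BBBRRBRBRRRRR · max L 37/16 · min R 1185/512 = 2369/1024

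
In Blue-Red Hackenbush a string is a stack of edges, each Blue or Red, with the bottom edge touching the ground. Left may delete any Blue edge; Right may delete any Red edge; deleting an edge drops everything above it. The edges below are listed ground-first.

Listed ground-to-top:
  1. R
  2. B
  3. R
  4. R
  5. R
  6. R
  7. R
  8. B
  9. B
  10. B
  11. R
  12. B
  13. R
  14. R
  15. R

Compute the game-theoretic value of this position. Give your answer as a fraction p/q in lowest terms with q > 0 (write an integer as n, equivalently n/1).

-15919/16384

Build G(s[:k]) for k = 1..15, string s = R B R R R R R B B B R B R R R.
G_1 [R]  L=[∅]  R=[0]  gives -1
G_2 [RB]  L=[-1]  R=[0]  gives -1/2
G_3 [RBR]  L=[-1]  R=[-1/2,0]  gives -3/4
G_4 [RBRR]  L=[-1]  R=[-3/4,-1/2,0]  gives -7/8
G_5 [RBRRR]  L=[-1]  R=[-7/8,-3/4,-1/2,0]  gives -15/16
G_6 [RBRRRR]  L=[-1]  R=[-15/16,-7/8,-3/4,-1/2,0]  gives -31/32
G_7 [RBRRRRR]  L=[-1]  R=[-31/32,-15/16,-7/8,-3/4,-1/2,0]  gives -63/64
G_8 [RBRRRRRB]  L=[-1,-63/64]  R=[-31/32,-15/16,-7/8,-3/4,-1/2,0]  gives -125/128
G_9 [RBRRRRRBB]  L=[-1,-63/64,-125/128]  R=[-31/32,-15/16,-7/8,-3/4,-1/2,0]  gives -249/256
G_10 [RBRRRRRBBB]  L=[-1,-63/64,-125/128,-249/256]  R=[-31/32,-15/16,-7/8,-3/4,-1/2,0]  gives -497/512
G_11 [RBRRRRRBBBR]  L=[-1,-63/64,-125/128,-249/256]  R=[-497/512,-31/32,-15/16,-7/8,-3/4,-1/2,0]  gives -995/1024
G_12 [RBRRRRRBBBRB]  L=[-1,-63/64,-125/128,-249/256,-995/1024]  R=[-497/512,-31/32,-15/16,-7/8,-3/4,-1/2,0]  gives -1989/2048
G_13 [RBRRRRRBBBRBR]  L=[-1,-63/64,-125/128,-249/256,-995/1024]  R=[-1989/2048,-497/512,-31/32,-15/16,-7/8,-3/4,-1/2,0]  gives -3979/4096
G_14 [RBRRRRRBBBRBRR]  L=[-1,-63/64,-125/128,-249/256,-995/1024]  R=[-3979/4096,-1989/2048,-497/512,-31/32,-15/16,-7/8,-3/4,-1/2,0]  gives -7959/8192
G_15 [RBRRRRRBBBRBRRR]  L=[-1,-63/64,-125/128,-249/256,-995/1024]  R=[-7959/8192,-3979/4096,-1989/2048,-497/512,-31/32,-15/16,-7/8,-3/4,-1/2,0]  gives -15919/16384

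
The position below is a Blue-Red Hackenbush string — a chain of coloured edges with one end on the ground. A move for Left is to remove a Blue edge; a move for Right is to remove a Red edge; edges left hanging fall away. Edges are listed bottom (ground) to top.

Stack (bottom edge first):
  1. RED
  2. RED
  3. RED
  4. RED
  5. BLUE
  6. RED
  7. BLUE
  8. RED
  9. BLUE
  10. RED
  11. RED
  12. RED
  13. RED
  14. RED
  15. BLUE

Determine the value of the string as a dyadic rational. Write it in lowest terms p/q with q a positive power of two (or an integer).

-7549/2048

step 1: add RED to get R; options L={ ∅ } R={ 0 } ⇒ -1
step 2: add RED to get RR; options L={ ∅ } R={ -1 0 } ⇒ -2
step 3: add RED to get RRR; options L={ ∅ } R={ -2 -1 0 } ⇒ -3
step 4: add RED to get RRRR; options L={ ∅ } R={ -3 -2 -1 0 } ⇒ -4
step 5: add BLUE to get RRRRB; options L={ -4 } R={ -3 -2 -1 0 } ⇒ -7/2
step 6: add RED to get RRRRBR; options L={ -4 } R={ -7/2 -3 -2 -1 0 } ⇒ -15/4
step 7: add BLUE to get RRRRBRB; options L={ -4 -15/4 } R={ -7/2 -3 -2 -1 0 } ⇒ -29/8
step 8: add RED to get RRRRBRBR; options L={ -4 -15/4 } R={ -29/8 -7/2 -3 -2 -1 0 } ⇒ -59/16
step 9: add BLUE to get RRRRBRBRB; options L={ -4 -15/4 -59/16 } R={ -29/8 -7/2 -3 -2 -1 0 } ⇒ -117/32
step 10: add RED to get RRRRBRBRBR; options L={ -4 -15/4 -59/16 } R={ -117/32 -29/8 -7/2 -3 -2 -1 0 } ⇒ -235/64
step 11: add RED to get RRRRBRBRBRR; options L={ -4 -15/4 -59/16 } R={ -235/64 -117/32 -29/8 -7/2 -3 -2 -1 0 } ⇒ -471/128
step 12: add RED to get RRRRBRBRBRRR; options L={ -4 -15/4 -59/16 } R={ -471/128 -235/64 -117/32 -29/8 -7/2 -3 -2 -1 0 } ⇒ -943/256
step 13: add RED to get RRRRBRBRBRRRR; options L={ -4 -15/4 -59/16 } R={ -943/256 -471/128 -235/64 -117/32 -29/8 -7/2 -3 -2 -1 0 } ⇒ -1887/512
step 14: add RED to get RRRRBRBRBRRRRR; options L={ -4 -15/4 -59/16 } R={ -1887/512 -943/256 -471/128 -235/64 -117/32 -29/8 -7/2 -3 -2 -1 0 } ⇒ -3775/1024
step 15: add BLUE to get RRRRBRBRBRRRRRB; options L={ -4 -15/4 -59/16 -3775/1024 } R={ -1887/512 -943/256 -471/128 -235/64 -117/32 -29/8 -7/2 -3 -2 -1 0 } ⇒ -7549/2048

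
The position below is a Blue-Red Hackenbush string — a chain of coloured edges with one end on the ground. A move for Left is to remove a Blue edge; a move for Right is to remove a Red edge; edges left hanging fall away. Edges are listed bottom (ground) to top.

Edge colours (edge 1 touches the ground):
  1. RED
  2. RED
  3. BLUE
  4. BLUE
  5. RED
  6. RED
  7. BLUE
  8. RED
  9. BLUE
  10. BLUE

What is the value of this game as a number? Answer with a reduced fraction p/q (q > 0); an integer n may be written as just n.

value(R) = { ∅ | 0 } ⇒ -1
value(RR) = { ∅ | -1, 0 } ⇒ -2
value(RRB) = { -2 | -1, 0 } ⇒ -3/2
value(RRBB) = { -2, -3/2 | -1, 0 } ⇒ -5/4
value(RRBBR) = { -2, -3/2 | -5/4, -1, 0 } ⇒ -11/8
value(RRBBRR) = { -2, -3/2 | -11/8, -5/4, -1, 0 } ⇒ -23/16
value(RRBBRRB) = { -2, -3/2, -23/16 | -11/8, -5/4, -1, 0 } ⇒ -45/32
value(RRBBRRBR) = { -2, -3/2, -23/16 | -45/32, -11/8, -5/4, -1, 0 } ⇒ -91/64
value(RRBBRRBRB) = { -2, -3/2, -23/16, -91/64 | -45/32, -11/8, -5/4, -1, 0 } ⇒ -181/128
value(RRBBRRBRBB) = { -2, -3/2, -23/16, -91/64, -181/128 | -45/32, -11/8, -5/4, -1, 0 } ⇒ -361/256

-361/256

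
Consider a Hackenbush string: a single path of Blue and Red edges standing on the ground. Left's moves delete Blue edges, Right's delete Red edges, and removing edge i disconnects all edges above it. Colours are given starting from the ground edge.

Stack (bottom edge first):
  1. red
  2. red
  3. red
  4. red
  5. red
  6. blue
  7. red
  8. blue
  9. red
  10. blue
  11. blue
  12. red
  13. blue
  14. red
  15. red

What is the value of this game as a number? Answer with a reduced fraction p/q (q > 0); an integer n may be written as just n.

v(r) = { none | 0 } → -1
v(rr) = { none | -1, 0 } → -2
v(rrr) = { none | -2, -1, 0 } → -3
v(rrrr) = { none | -3, -2, -1, 0 } → -4
v(rrrrr) = { none | -4, -3, -2, -1, 0 } → -5
v(rrrrrb) = { -5 | -4, -3, -2, -1, 0 } → -9/2
v(rrrrrbr) = { -5 | -9/2, -4, -3, -2, -1, 0 } → -19/4
v(rrrrrbrb) = { -5, -19/4 | -9/2, -4, -3, -2, -1, 0 } → -37/8
v(rrrrrbrbr) = { -5, -19/4 | -37/8, -9/2, -4, -3, -2, -1, 0 } → -75/16
v(rrrrrbrbrb) = { -5, -19/4, -75/16 | -37/8, -9/2, -4, -3, -2, -1, 0 } → -149/32
v(rrrrrbrbrbb) = { -5, -19/4, -75/16, -149/32 | -37/8, -9/2, -4, -3, -2, -1, 0 } → -297/64
v(rrrrrbrbrbbr) = { -5, -19/4, -75/16, -149/32 | -297/64, -37/8, -9/2, -4, -3, -2, -1, 0 } → -595/128
v(rrrrrbrbrbbrb) = { -5, -19/4, -75/16, -149/32, -595/128 | -297/64, -37/8, -9/2, -4, -3, -2, -1, 0 } → -1189/256
v(rrrrrbrbrbbrbr) = { -5, -19/4, -75/16, -149/32, -595/128 | -1189/256, -297/64, -37/8, -9/2, -4, -3, -2, -1, 0 } → -2379/512
v(rrrrrbrbrbbrbrr) = { -5, -19/4, -75/16, -149/32, -595/128 | -2379/512, -1189/256, -297/64, -37/8, -9/2, -4, -3, -2, -1, 0 } → -4759/1024

-4759/1024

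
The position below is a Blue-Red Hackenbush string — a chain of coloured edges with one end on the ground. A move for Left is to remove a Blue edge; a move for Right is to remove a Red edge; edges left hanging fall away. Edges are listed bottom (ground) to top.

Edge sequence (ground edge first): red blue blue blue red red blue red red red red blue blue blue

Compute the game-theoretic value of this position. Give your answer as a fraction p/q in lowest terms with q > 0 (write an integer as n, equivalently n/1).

1 of 14 · r · max L −∞ · min R 0 — -1
2 of 14 · rb · max L -1 · min R 0 — -1/2
3 of 14 · rbb · max L -1/2 · min R 0 — -1/4
4 of 14 · rbbb · max L -1/4 · min R 0 — -1/8
5 of 14 · rbbbr · max L -1/4 · min R -1/8 — -3/16
6 of 14 · rbbbrr · max L -1/4 · min R -3/16 — -7/32
7 of 14 · rbbbrrb · max L -7/32 · min R -3/16 — -13/64
8 of 14 · rbbbrrbr · max L -7/32 · min R -13/64 — -27/128
9 of 14 · rbbbrrbrr · max L -7/32 · min R -27/128 — -55/256
10 of 14 · rbbbrrbrrr · max L -7/32 · min R -55/256 — -111/512
11 of 14 · rbbbrrbrrrr · max L -7/32 · min R -111/512 — -223/1024
12 of 14 · rbbbrrbrrrrb · max L -223/1024 · min R -111/512 — -445/2048
13 of 14 · rbbbrrbrrrrbb · max L -445/2048 · min R -111/512 — -889/4096
14 of 14 · rbbbrrbrrrrbbb · max L -889/4096 · min R -111/512 — -1777/8192

-1777/8192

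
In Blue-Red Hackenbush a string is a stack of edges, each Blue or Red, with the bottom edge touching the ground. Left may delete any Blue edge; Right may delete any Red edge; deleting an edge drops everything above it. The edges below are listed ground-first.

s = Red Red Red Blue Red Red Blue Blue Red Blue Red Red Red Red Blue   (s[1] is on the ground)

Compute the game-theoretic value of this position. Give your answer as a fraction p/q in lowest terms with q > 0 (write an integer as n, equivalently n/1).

-11453/4096

Recurse on prefixes of the 15-edge string Red Red Red Blue Red Red Blue Blue Red Blue Red Red Red Red Blue:
R: Left { — }, Right { 0 } ⇒ simplest -1
RR: Left { — }, Right { -1,0 } ⇒ simplest -2
RRR: Left { — }, Right { -2,-1,0 } ⇒ simplest -3
RRRB: Left { -3 }, Right { -2,-1,0 } ⇒ simplest -5/2
RRRBR: Left { -3 }, Right { -5/2,-2,-1,0 } ⇒ simplest -11/4
RRRBRR: Left { -3 }, Right { -11/4,-5/2,-2,-1,0 } ⇒ simplest -23/8
RRRBRRB: Left { -3,-23/8 }, Right { -11/4,-5/2,-2,-1,0 } ⇒ simplest -45/16
RRRBRRBB: Left { -3,-23/8,-45/16 }, Right { -11/4,-5/2,-2,-1,0 } ⇒ simplest -89/32
RRRBRRBBR: Left { -3,-23/8,-45/16 }, Right { -89/32,-11/4,-5/2,-2,-1,0 } ⇒ simplest -179/64
RRRBRRBBRB: Left { -3,-23/8,-45/16,-179/64 }, Right { -89/32,-11/4,-5/2,-2,-1,0 } ⇒ simplest -357/128
RRRBRRBBRBR: Left { -3,-23/8,-45/16,-179/64 }, Right { -357/128,-89/32,-11/4,-5/2,-2,-1,0 } ⇒ simplest -715/256
RRRBRRBBRBRR: Left { -3,-23/8,-45/16,-179/64 }, Right { -715/256,-357/128,-89/32,-11/4,-5/2,-2,-1,0 } ⇒ simplest -1431/512
RRRBRRBBRBRRR: Left { -3,-23/8,-45/16,-179/64 }, Right { -1431/512,-715/256,-357/128,-89/32,-11/4,-5/2,-2,-1,0 } ⇒ simplest -2863/1024
RRRBRRBBRBRRRR: Left { -3,-23/8,-45/16,-179/64 }, Right { -2863/1024,-1431/512,-715/256,-357/128,-89/32,-11/4,-5/2,-2,-1,0 } ⇒ simplest -5727/2048
RRRBRRBBRBRRRRB: Left { -3,-23/8,-45/16,-179/64,-5727/2048 }, Right { -2863/1024,-1431/512,-715/256,-357/128,-89/32,-11/4,-5/2,-2,-1,0 } ⇒ simplest -11453/4096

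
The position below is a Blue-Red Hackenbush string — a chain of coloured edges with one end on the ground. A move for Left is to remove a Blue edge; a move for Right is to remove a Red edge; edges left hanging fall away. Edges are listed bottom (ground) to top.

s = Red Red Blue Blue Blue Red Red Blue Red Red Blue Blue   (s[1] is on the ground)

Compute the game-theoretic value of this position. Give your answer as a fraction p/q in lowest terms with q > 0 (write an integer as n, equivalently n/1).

Prefix values for Red Red Blue Blue Blue Red Red Blue Red Red Blue Blue via {L|R} + simplicity:
step 1: add Red to get R; options L={  } R={ 0 } so -1
step 2: add Red to get RR; options L={  } R={ -1, 0 } so -2
step 3: add Blue to get RRB; options L={ -2 } R={ -1, 0 } so -3/2
step 4: add Blue to get RRBB; options L={ -2, -3/2 } R={ -1, 0 } so -5/4
step 5: add Blue to get RRBBB; options L={ -2, -3/2, -5/4 } R={ -1, 0 } so -9/8
step 6: add Red to get RRBBBR; options L={ -2, -3/2, -5/4 } R={ -9/8, -1, 0 } so -19/16
step 7: add Red to get RRBBBRR; options L={ -2, -3/2, -5/4 } R={ -19/16, -9/8, -1, 0 } so -39/32
step 8: add Blue to get RRBBBRRB; options L={ -2, -3/2, -5/4, -39/32 } R={ -19/16, -9/8, -1, 0 } so -77/64
step 9: add Red to get RRBBBRRBR; options L={ -2, -3/2, -5/4, -39/32 } R={ -77/64, -19/16, -9/8, -1, 0 } so -155/128
step 10: add Red to get RRBBBRRBRR; options L={ -2, -3/2, -5/4, -39/32 } R={ -155/128, -77/64, -19/16, -9/8, -1, 0 } so -311/256
step 11: add Blue to get RRBBBRRBRRB; options L={ -2, -3/2, -5/4, -39/32, -311/256 } R={ -155/128, -77/64, -19/16, -9/8, -1, 0 } so -621/512
step 12: add Blue to get RRBBBRRBRRBB; options L={ -2, -3/2, -5/4, -39/32, -311/256, -621/512 } R={ -155/128, -77/64, -19/16, -9/8, -1, 0 } so -1241/1024

-1241/1024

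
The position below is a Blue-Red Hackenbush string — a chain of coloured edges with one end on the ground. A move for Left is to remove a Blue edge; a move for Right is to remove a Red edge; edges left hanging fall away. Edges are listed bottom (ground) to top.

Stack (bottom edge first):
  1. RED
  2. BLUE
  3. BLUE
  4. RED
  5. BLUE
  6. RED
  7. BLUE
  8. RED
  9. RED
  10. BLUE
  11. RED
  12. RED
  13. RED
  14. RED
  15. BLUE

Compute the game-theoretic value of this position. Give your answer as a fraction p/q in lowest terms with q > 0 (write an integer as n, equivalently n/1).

Recurse on prefixes of the 15-edge string RED BLUE BLUE RED BLUE RED BLUE RED RED BLUE RED RED RED RED BLUE:
G(R) = { — | 0 } — -1
G(RB) = { -1 | 0 } — -1/2
G(RBB) = { -1 -1/2 | 0 } — -1/4
G(RBBR) = { -1 -1/2 | -1/4 0 } — -3/8
G(RBBRB) = { -1 -1/2 -3/8 | -1/4 0 } — -5/16
G(RBBRBR) = { -1 -1/2 -3/8 | -5/16 -1/4 0 } — -11/32
G(RBBRBRB) = { -1 -1/2 -3/8 -11/32 | -5/16 -1/4 0 } — -21/64
G(RBBRBRBR) = { -1 -1/2 -3/8 -11/32 | -21/64 -5/16 -1/4 0 } — -43/128
G(RBBRBRBRR) = { -1 -1/2 -3/8 -11/32 | -43/128 -21/64 -5/16 -1/4 0 } — -87/256
G(RBBRBRBRRB) = { -1 -1/2 -3/8 -11/32 -87/256 | -43/128 -21/64 -5/16 -1/4 0 } — -173/512
G(RBBRBRBRRBR) = { -1 -1/2 -3/8 -11/32 -87/256 | -173/512 -43/128 -21/64 -5/16 -1/4 0 } — -347/1024
G(RBBRBRBRRBRR) = { -1 -1/2 -3/8 -11/32 -87/256 | -347/1024 -173/512 -43/128 -21/64 -5/16 -1/4 0 } — -695/2048
G(RBBRBRBRRBRRR) = { -1 -1/2 -3/8 -11/32 -87/256 | -695/2048 -347/1024 -173/512 -43/128 -21/64 -5/16 -1/4 0 } — -1391/4096
G(RBBRBRBRRBRRRR) = { -1 -1/2 -3/8 -11/32 -87/256 | -1391/4096 -695/2048 -347/1024 -173/512 -43/128 -21/64 -5/16 -1/4 0 } — -2783/8192
G(RBBRBRBRRBRRRRB) = { -1 -1/2 -3/8 -11/32 -87/256 -2783/8192 | -1391/4096 -695/2048 -347/1024 -173/512 -43/128 -21/64 -5/16 -1/4 0 } — -5565/16384

-5565/16384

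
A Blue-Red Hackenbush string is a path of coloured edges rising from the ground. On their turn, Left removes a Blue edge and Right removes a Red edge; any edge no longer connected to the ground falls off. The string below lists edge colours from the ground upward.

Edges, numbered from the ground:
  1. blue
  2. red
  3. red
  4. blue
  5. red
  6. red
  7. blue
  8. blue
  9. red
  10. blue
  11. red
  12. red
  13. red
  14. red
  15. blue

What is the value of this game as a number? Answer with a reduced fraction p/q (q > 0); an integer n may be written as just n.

4931/16384

Build value(s[:k]) for k = 1..15, string s = blue red red blue red red blue blue red blue red red red red blue.
value(b) = { 0 | ∅ } -> 1
value(br) = { 0 | 1 } -> 1/2
value(brr) = { 0 | 1/2; 1 } -> 1/4
value(brrb) = { 0; 1/4 | 1/2; 1 } -> 3/8
value(brrbr) = { 0; 1/4 | 3/8; 1/2; 1 } -> 5/16
value(brrbrr) = { 0; 1/4 | 5/16; 3/8; 1/2; 1 } -> 9/32
value(brrbrrb) = { 0; 1/4; 9/32 | 5/16; 3/8; 1/2; 1 } -> 19/64
value(brrbrrbb) = { 0; 1/4; 9/32; 19/64 | 5/16; 3/8; 1/2; 1 } -> 39/128
value(brrbrrbbr) = { 0; 1/4; 9/32; 19/64 | 39/128; 5/16; 3/8; 1/2; 1 } -> 77/256
value(brrbrrbbrb) = { 0; 1/4; 9/32; 19/64; 77/256 | 39/128; 5/16; 3/8; 1/2; 1 } -> 155/512
value(brrbrrbbrbr) = { 0; 1/4; 9/32; 19/64; 77/256 | 155/512; 39/128; 5/16; 3/8; 1/2; 1 } -> 309/1024
value(brrbrrbbrbrr) = { 0; 1/4; 9/32; 19/64; 77/256 | 309/1024; 155/512; 39/128; 5/16; 3/8; 1/2; 1 } -> 617/2048
value(brrbrrbbrbrrr) = { 0; 1/4; 9/32; 19/64; 77/256 | 617/2048; 309/1024; 155/512; 39/128; 5/16; 3/8; 1/2; 1 } -> 1233/4096
value(brrbrrbbrbrrrr) = { 0; 1/4; 9/32; 19/64; 77/256 | 1233/4096; 617/2048; 309/1024; 155/512; 39/128; 5/16; 3/8; 1/2; 1 } -> 2465/8192
value(brrbrrbbrbrrrrb) = { 0; 1/4; 9/32; 19/64; 77/256; 2465/8192 | 1233/4096; 617/2048; 309/1024; 155/512; 39/128; 5/16; 3/8; 1/2; 1 } -> 4931/16384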